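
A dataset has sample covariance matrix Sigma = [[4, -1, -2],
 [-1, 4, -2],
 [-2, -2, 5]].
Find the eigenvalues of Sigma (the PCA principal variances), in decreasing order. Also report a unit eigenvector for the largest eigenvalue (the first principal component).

Step 1 — characteristic polynomial p(λ) = det(λI - Sigma) = λ³ - tr·λ² + c_1·λ - det, where tr = trace, c_1 = sum of the principal 2×2 minors, det = det(Sigma):
  tr = 4 + 4 + 5 = 13,
  c_1 = (4·4 - (-1)²) + (4·5 - (-2)²) + (4·5 - (-2)²) = 15 + 16 + 16 = 47,
  det = 4·(4·5 - (-2)²) - (-1)·((-1)·5 - (-2)·(-2)) + (-2)·((-1)·(-2) - 4·(-2)) = 4·(16) - (-1)·(-9) + (-2)·(10) = 35.
  So p(λ) = λ³ - 13λ² + 47λ - 35.
Step 2 — look for an integer root (rational root theorem: any rational root is an integer divisor of 35). Testing λ = 1:
  p(1) = 1 - 13 + 47 - 35 = 0  ✓
  Dividing out (λ - 1): p(λ) = (λ - 1)(λ² - 12λ + 35).
Step 3 — remaining eigenvalues from the quadratic λ² - 12λ + 35 = 0:
  Δ = 12² - 4·35 = 144 - 140 = 4,  λ = (12 ± √4)/2 = (12 ± 2)/2 = 7 or 5.
  Sorted: λ_1 = 7,  λ_2 = 5,  λ_3 = 1  (check: sum = 13 = tr ✓).

Step 4 — unit eigenvector for λ_1 = 7: v spans the null space of (Sigma - λ_1 I), whose rows are
  r_1 = (-3, -1, -2),  r_2 = (-1, -3, -2),  r_3 = (-2, -2, -2).
  v is orthogonal to every row, so take v ∝ r_1 × r_2 = ((-1)·(-2) - (-2)·(-3), (-2)·(-1) - (-3)·(-2), (-3)·(-3) - (-1)·(-1)) = (-4, -4, 8).
  Rescale (divide by 4; multiply by -1 so the first nonzero entry is positive): u = (1, 1, -2).
  ||u|| = √((1)² + (1)² + (-2)²) = √(6) ≈ 2.4495,  v_1 = u/||u|| ≈ (0.4082, 0.4082, -0.8165) (||v_1|| = 1).

λ_1 = 7,  λ_2 = 5,  λ_3 = 1;  v_1 ≈ (0.4082, 0.4082, -0.8165)


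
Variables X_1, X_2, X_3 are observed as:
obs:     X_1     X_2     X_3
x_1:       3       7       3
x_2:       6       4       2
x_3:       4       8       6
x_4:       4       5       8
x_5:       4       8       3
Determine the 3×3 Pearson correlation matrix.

Step 1 — column means:
  mean(X_1) = (3 + 6 + 4 + 4 + 4) / 5 = 21/5 = 4.2
  mean(X_2) = (7 + 4 + 8 + 5 + 8) / 5 = 32/5 = 6.4
  mean(X_3) = (3 + 2 + 6 + 8 + 3) / 5 = 22/5 = 4.4

Step 2 — sample variances and covariances s[i,j] = (1/(n-1)) · Σ_k (x_{k,i} - mean_i) · (x_{k,j} - mean_j), with n-1 = 4:
  s[X_1,X_1] = ((-1.2)·(-1.2) + (1.8)·(1.8) + (-0.2)·(-0.2) + (-0.2)·(-0.2) + (-0.2)·(-0.2)) / 4 = 4.8/4 = 1.2
  s[X_1,X_2] = ((-1.2)·(0.6) + (1.8)·(-2.4) + (-0.2)·(1.6) + (-0.2)·(-1.4) + (-0.2)·(1.6)) / 4 = -5.4/4 = -1.35
  s[X_1,X_3] = ((-1.2)·(-1.4) + (1.8)·(-2.4) + (-0.2)·(1.6) + (-0.2)·(3.6) + (-0.2)·(-1.4)) / 4 = -3.4/4 = -0.85
  s[X_2,X_2] = ((0.6)·(0.6) + (-2.4)·(-2.4) + (1.6)·(1.6) + (-1.4)·(-1.4) + (1.6)·(1.6)) / 4 = 13.2/4 = 3.3
  s[X_2,X_3] = ((0.6)·(-1.4) + (-2.4)·(-2.4) + (1.6)·(1.6) + (-1.4)·(3.6) + (1.6)·(-1.4)) / 4 = 0.2/4 = 0.05
  s[X_3,X_3] = ((-1.4)·(-1.4) + (-2.4)·(-2.4) + (1.6)·(1.6) + (3.6)·(3.6) + (-1.4)·(-1.4)) / 4 = 25.2/4 = 6.3
  Sample standard deviations s_i = √(s[i,i]):
  s(X_1) = √(1.2) = 1.0954
  s(X_2) = √(3.3) = 1.8166
  s(X_3) = √(6.3) = 2.51

Step 3 — r_{ij} = s_{ij} / (s_i · s_j):
  r[X_1,X_1] = 1 (diagonal).
  r[X_1,X_2] = -1.35 / (1.0954 · 1.8166) = -1.35 / 1.99 = -0.6784
  r[X_1,X_3] = -0.85 / (1.0954 · 2.51) = -0.85 / 2.7495 = -0.3091
  r[X_2,X_2] = 1 (diagonal).
  r[X_2,X_3] = 0.05 / (1.8166 · 2.51) = 0.05 / 4.5596 = 0.011
  r[X_3,X_3] = 1 (diagonal).

R is symmetric with unit diagonal. Assembling:

R = [[1, -0.6784, -0.3091],
 [-0.6784, 1, 0.011],
 [-0.3091, 0.011, 1]]


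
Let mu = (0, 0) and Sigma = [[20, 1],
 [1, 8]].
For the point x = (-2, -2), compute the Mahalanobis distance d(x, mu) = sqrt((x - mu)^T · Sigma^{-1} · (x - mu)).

Step 1 — centre the observation: (x - mu) = (-2, -2).

Step 2 — invert Sigma. det(Sigma) = 20·8 - (1)² = 159.
  Sigma^{-1} = (1/det) · [[d, -b], [-b, a]] = [[0.0503, -0.0063],
 [-0.0063, 0.1258]].

Step 3 — form the quadratic (x - mu)^T · Sigma^{-1} · (x - mu):
  Sigma^{-1} · (x - mu) = (-0.0881, -0.239).
  (x - mu)^T · [Sigma^{-1} · (x - mu)] = (-2)·(-0.0881) + (-2)·(-0.239) = 0.6541.

Step 4 — take square root: d = √(0.6541) ≈ 0.8088.

d(x, mu) = √(0.6541) ≈ 0.8088


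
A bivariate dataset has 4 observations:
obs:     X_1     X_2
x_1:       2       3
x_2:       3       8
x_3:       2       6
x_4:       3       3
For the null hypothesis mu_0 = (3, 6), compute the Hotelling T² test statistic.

Step 1 — sample mean vector:
  mean(X_1) = (2 + 3 + 2 + 3) / 4 = 10/4 = 2.5
  mean(X_2) = (3 + 8 + 6 + 3) / 4 = 20/4 = 5
  x̄ = (2.5, 5),  deviation x̄ - mu_0 = (2.5, 5) - (3, 6) = (-0.5, -1).

Step 2 — sample covariance matrix, S[i,j] = (1/(n-1)) · Σ_k (x_{k,i} - mean_i) · (x_{k,j} - mean_j), divisor n-1 = 3:
  S[X_1,X_1] = ((-0.5)·(-0.5) + (0.5)·(0.5) + (-0.5)·(-0.5) + (0.5)·(0.5)) / 3 = 1/3 = 0.3333
  S[X_1,X_2] = ((-0.5)·(-2) + (0.5)·(3) + (-0.5)·(1) + (0.5)·(-2)) / 3 = 1/3 = 0.3333
  S[X_2,X_2] = ((-2)·(-2) + (3)·(3) + (1)·(1) + (-2)·(-2)) / 3 = 18/3 = 6
  S = [[0.3333, 0.3333],
 [0.3333, 6]].

Step 3 — invert S. det(S) = 0.3333·6 - (0.3333)² = 1.8889.
  S^{-1} = (1/det) · [[d, -b], [-b, a]] = [[3.1765, -0.1765],
 [-0.1765, 0.1765]].

Step 4 — quadratic form (x̄ - mu_0)^T · S^{-1} · (x̄ - mu_0):
  S^{-1} · (x̄ - mu_0) = (-1.4118, -0.0882),
  (x̄ - mu_0)^T · [...] = (-0.5)·(-1.4118) + (-1)·(-0.0882) = 0.7941.

Step 5 — scale by n: T² = 4 · 0.7941 = 3.1765.

T² ≈ 3.1765


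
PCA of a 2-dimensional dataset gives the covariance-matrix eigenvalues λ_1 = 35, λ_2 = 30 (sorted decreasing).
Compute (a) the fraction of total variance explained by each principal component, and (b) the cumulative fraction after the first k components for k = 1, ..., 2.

Step 1 — total variance = trace(Sigma) = Σ λ_i = 35 + 30 = 65.

Step 2 — fraction explained by component i = λ_i / Σ λ:
  PC1: 35/65 = 0.5385
  PC2: 30/65 = 0.4615

Step 3 — cumulative fraction after k components = (λ_1 + ... + λ_k) / Σ λ:
  k = 1: 35/65 = 0.5385
  k = 2: (35 + 30)/65 = 65/65 = 1

Summary (fraction, with percent):

explained: PC1 0.5385 (53.85%), PC2 0.4615 (46.15%);  cumulative: 0.5385, 1


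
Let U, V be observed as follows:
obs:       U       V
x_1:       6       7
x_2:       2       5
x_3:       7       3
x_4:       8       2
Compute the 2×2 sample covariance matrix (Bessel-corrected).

Step 1 — column means:
  mean(U) = (6 + 2 + 7 + 8) / 4 = 23/4 = 5.75
  mean(V) = (7 + 5 + 3 + 2) / 4 = 17/4 = 4.25

Step 2 — sample covariance S[i,j] = (1/(n-1)) · Σ_k (x_{k,i} - mean_i) · (x_{k,j} - mean_j), with n-1 = 3.
  S[U,U] = ((0.25)·(0.25) + (-3.75)·(-3.75) + (1.25)·(1.25) + (2.25)·(2.25)) / 3 = 20.75/3 = 6.9167
  S[U,V] = ((0.25)·(2.75) + (-3.75)·(0.75) + (1.25)·(-1.25) + (2.25)·(-2.25)) / 3 = -8.75/3 = -2.9167
  S[V,V] = ((2.75)·(2.75) + (0.75)·(0.75) + (-1.25)·(-1.25) + (-2.25)·(-2.25)) / 3 = 14.75/3 = 4.9167

S is symmetric (S[j,i] = S[i,j]). Assembling:

S = [[6.9167, -2.9167],
 [-2.9167, 4.9167]]


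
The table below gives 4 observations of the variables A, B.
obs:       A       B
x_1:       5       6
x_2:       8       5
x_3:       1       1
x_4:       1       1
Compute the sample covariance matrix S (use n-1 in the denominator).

Step 1 — column means:
  mean(A) = (5 + 8 + 1 + 1) / 4 = 15/4 = 3.75
  mean(B) = (6 + 5 + 1 + 1) / 4 = 13/4 = 3.25

Step 2 — sample covariance S[i,j] = (1/(n-1)) · Σ_k (x_{k,i} - mean_i) · (x_{k,j} - mean_j), with n-1 = 3.
  S[A,A] = ((1.25)·(1.25) + (4.25)·(4.25) + (-2.75)·(-2.75) + (-2.75)·(-2.75)) / 3 = 34.75/3 = 11.5833
  S[A,B] = ((1.25)·(2.75) + (4.25)·(1.75) + (-2.75)·(-2.25) + (-2.75)·(-2.25)) / 3 = 23.25/3 = 7.75
  S[B,B] = ((2.75)·(2.75) + (1.75)·(1.75) + (-2.25)·(-2.25) + (-2.25)·(-2.25)) / 3 = 20.75/3 = 6.9167

S is symmetric (S[j,i] = S[i,j]). Assembling:

S = [[11.5833, 7.75],
 [7.75, 6.9167]]


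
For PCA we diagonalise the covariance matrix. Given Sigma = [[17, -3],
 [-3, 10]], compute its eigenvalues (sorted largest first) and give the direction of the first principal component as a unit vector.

Step 1 — characteristic polynomial of 2×2 Sigma:
  det(Sigma - λI) = λ² - trace · λ + det = 0.
  trace = 17 + 10 = 27, det = 17·10 - (-3)² = 161.
Step 2 — discriminant:
  Δ = trace² - 4·det = 729 - 644 = 85.
Step 3 — eigenvalues:
  λ = (trace ± √Δ)/2 = (27 ± 9.2195)/2,
  λ_1 = 18.1098,  λ_2 = 8.8902.

Step 4 — unit eigenvector for λ_1: solve (Sigma - λ_1 I)v = 0. First row:
  (17 - 18.1098)·v_x + (-3)·v_y = 0, i.e. (-1.1098)·v_x + (-3)·v_y = 0,
  so v ∝ (b, λ_1 - a) = (-3, 1.1098); multiply by -1 so the first entry is positive: u = (3, -1.1098).
  ||u|| = √((3)² + (-1.1098)²) = √(10.2316) ≈ 3.1987,
  v_1 = u/||u|| ≈ (0.9379, -0.3469) (||v_1|| = 1).

λ_1 = 18.1098,  λ_2 = 8.8902;  v_1 ≈ (0.9379, -0.3469)


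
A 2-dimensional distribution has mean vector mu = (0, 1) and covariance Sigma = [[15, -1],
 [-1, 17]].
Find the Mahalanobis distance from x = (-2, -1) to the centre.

Step 1 — centre the observation: (x - mu) = (-2, -2).

Step 2 — invert Sigma. det(Sigma) = 15·17 - (-1)² = 254.
  Sigma^{-1} = (1/det) · [[d, -b], [-b, a]] = [[0.0669, 0.0039],
 [0.0039, 0.0591]].

Step 3 — form the quadratic (x - mu)^T · Sigma^{-1} · (x - mu):
  Sigma^{-1} · (x - mu) = (-0.1417, -0.126).
  (x - mu)^T · [Sigma^{-1} · (x - mu)] = (-2)·(-0.1417) + (-2)·(-0.126) = 0.5354.

Step 4 — take square root: d = √(0.5354) ≈ 0.7317.

d(x, mu) = √(0.5354) ≈ 0.7317


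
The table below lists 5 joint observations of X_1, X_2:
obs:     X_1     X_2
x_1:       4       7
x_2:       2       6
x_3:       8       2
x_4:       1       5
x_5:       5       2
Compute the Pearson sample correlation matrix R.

Step 1 — column means:
  mean(X_1) = (4 + 2 + 8 + 1 + 5) / 5 = 20/5 = 4
  mean(X_2) = (7 + 6 + 2 + 5 + 2) / 5 = 22/5 = 4.4

Step 2 — sample variances and covariances s[i,j] = (1/(n-1)) · Σ_k (x_{k,i} - mean_i) · (x_{k,j} - mean_j), with n-1 = 4:
  s[X_1,X_1] = ((0)·(0) + (-2)·(-2) + (4)·(4) + (-3)·(-3) + (1)·(1)) / 4 = 30/4 = 7.5
  s[X_1,X_2] = ((0)·(2.6) + (-2)·(1.6) + (4)·(-2.4) + (-3)·(0.6) + (1)·(-2.4)) / 4 = -17/4 = -4.25
  s[X_2,X_2] = ((2.6)·(2.6) + (1.6)·(1.6) + (-2.4)·(-2.4) + (0.6)·(0.6) + (-2.4)·(-2.4)) / 4 = 21.2/4 = 5.3
  Sample standard deviations s_i = √(s[i,i]):
  s(X_1) = √(7.5) = 2.7386
  s(X_2) = √(5.3) = 2.3022

Step 3 — r_{ij} = s_{ij} / (s_i · s_j):
  r[X_1,X_1] = 1 (diagonal).
  r[X_1,X_2] = -4.25 / (2.7386 · 2.3022) = -4.25 / 6.3048 = -0.6741
  r[X_2,X_2] = 1 (diagonal).

R is symmetric with unit diagonal. Assembling:

R = [[1, -0.6741],
 [-0.6741, 1]]


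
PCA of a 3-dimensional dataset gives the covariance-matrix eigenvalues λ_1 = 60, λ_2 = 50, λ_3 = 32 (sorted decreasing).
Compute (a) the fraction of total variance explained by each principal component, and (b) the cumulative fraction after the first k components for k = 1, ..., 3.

Step 1 — total variance = trace(Sigma) = Σ λ_i = 60 + 50 + 32 = 142.

Step 2 — fraction explained by component i = λ_i / Σ λ:
  PC1: 60/142 = 0.4225
  PC2: 50/142 = 0.3521
  PC3: 32/142 = 0.2254

Step 3 — cumulative fraction after k components = (λ_1 + ... + λ_k) / Σ λ:
  k = 1: 60/142 = 0.4225
  k = 2: (60 + 50)/142 = 110/142 = 0.7746
  k = 3: (60 + 50 + 32)/142 = 142/142 = 1

Summary (fraction, with percent):

explained: PC1 0.4225 (42.25%), PC2 0.3521 (35.21%), PC3 0.2254 (22.54%);  cumulative: 0.4225, 0.7746, 1


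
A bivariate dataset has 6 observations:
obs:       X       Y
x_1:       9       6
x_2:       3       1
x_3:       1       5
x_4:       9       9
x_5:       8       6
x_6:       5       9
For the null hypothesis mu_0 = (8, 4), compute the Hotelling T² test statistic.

Step 1 — sample mean vector:
  mean(X) = (9 + 3 + 1 + 9 + 8 + 5) / 6 = 35/6 = 5.8333
  mean(Y) = (6 + 1 + 5 + 9 + 6 + 9) / 6 = 36/6 = 6
  x̄ = (5.8333, 6),  deviation x̄ - mu_0 = (5.8333, 6) - (8, 4) = (-2.1667, 2).

Step 2 — sample covariance matrix, S[i,j] = (1/(n-1)) · Σ_k (x_{k,i} - mean_i) · (x_{k,j} - mean_j), divisor n-1 = 5:
  S[X,X] = ((3.1667)·(3.1667) + (-2.8333)·(-2.8333) + (-4.8333)·(-4.8333) + (3.1667)·(3.1667) + (2.1667)·(2.1667) + (-0.8333)·(-0.8333)) / 5 = 56.8333/5 = 11.3667
  S[X,Y] = ((3.1667)·(0) + (-2.8333)·(-5) + (-4.8333)·(-1) + (3.1667)·(3) + (2.1667)·(0) + (-0.8333)·(3)) / 5 = 26/5 = 5.2
  S[Y,Y] = ((0)·(0) + (-5)·(-5) + (-1)·(-1) + (3)·(3) + (0)·(0) + (3)·(3)) / 5 = 44/5 = 8.8
  S = [[11.3667, 5.2],
 [5.2, 8.8]].

Step 3 — invert S. det(S) = 11.3667·8.8 - (5.2)² = 72.9867.
  S^{-1} = (1/det) · [[d, -b], [-b, a]] = [[0.1206, -0.0712],
 [-0.0712, 0.1557]].

Step 4 — quadratic form (x̄ - mu_0)^T · S^{-1} · (x̄ - mu_0):
  S^{-1} · (x̄ - mu_0) = (-0.4037, 0.4658),
  (x̄ - mu_0)^T · [...] = (-2.1667)·(-0.4037) + (2)·(0.4658) = 1.8064.

Step 5 — scale by n: T² = 6 · 1.8064 = 10.8385.

T² ≈ 10.8385


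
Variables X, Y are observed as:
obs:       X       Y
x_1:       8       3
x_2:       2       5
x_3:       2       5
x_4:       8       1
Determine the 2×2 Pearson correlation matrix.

Step 1 — column means:
  mean(X) = (8 + 2 + 2 + 8) / 4 = 20/4 = 5
  mean(Y) = (3 + 5 + 5 + 1) / 4 = 14/4 = 3.5

Step 2 — sample variances and covariances s[i,j] = (1/(n-1)) · Σ_k (x_{k,i} - mean_i) · (x_{k,j} - mean_j), with n-1 = 3:
  s[X,X] = ((3)·(3) + (-3)·(-3) + (-3)·(-3) + (3)·(3)) / 3 = 36/3 = 12
  s[X,Y] = ((3)·(-0.5) + (-3)·(1.5) + (-3)·(1.5) + (3)·(-2.5)) / 3 = -18/3 = -6
  s[Y,Y] = ((-0.5)·(-0.5) + (1.5)·(1.5) + (1.5)·(1.5) + (-2.5)·(-2.5)) / 3 = 11/3 = 3.6667
  Sample standard deviations s_i = √(s[i,i]):
  s(X) = √(12) = 3.4641
  s(Y) = √(3.6667) = 1.9149

Step 3 — r_{ij} = s_{ij} / (s_i · s_j):
  r[X,X] = 1 (diagonal).
  r[X,Y] = -6 / (3.4641 · 1.9149) = -6 / 6.6332 = -0.9045
  r[Y,Y] = 1 (diagonal).

R is symmetric with unit diagonal. Assembling:

R = [[1, -0.9045],
 [-0.9045, 1]]


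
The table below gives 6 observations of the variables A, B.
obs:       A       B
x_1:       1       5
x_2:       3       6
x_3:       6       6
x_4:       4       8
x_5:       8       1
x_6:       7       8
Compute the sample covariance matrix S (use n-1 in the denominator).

Step 1 — column means:
  mean(A) = (1 + 3 + 6 + 4 + 8 + 7) / 6 = 29/6 = 4.8333
  mean(B) = (5 + 6 + 6 + 8 + 1 + 8) / 6 = 34/6 = 5.6667

Step 2 — sample covariance S[i,j] = (1/(n-1)) · Σ_k (x_{k,i} - mean_i) · (x_{k,j} - mean_j), with n-1 = 5.
  S[A,A] = ((-3.8333)·(-3.8333) + (-1.8333)·(-1.8333) + (1.1667)·(1.1667) + (-0.8333)·(-0.8333) + (3.1667)·(3.1667) + (2.1667)·(2.1667)) / 5 = 34.8333/5 = 6.9667
  S[A,B] = ((-3.8333)·(-0.6667) + (-1.8333)·(0.3333) + (1.1667)·(0.3333) + (-0.8333)·(2.3333) + (3.1667)·(-4.6667) + (2.1667)·(2.3333)) / 5 = -9.3333/5 = -1.8667
  S[B,B] = ((-0.6667)·(-0.6667) + (0.3333)·(0.3333) + (0.3333)·(0.3333) + (2.3333)·(2.3333) + (-4.6667)·(-4.6667) + (2.3333)·(2.3333)) / 5 = 33.3333/5 = 6.6667

S is symmetric (S[j,i] = S[i,j]). Assembling:

S = [[6.9667, -1.8667],
 [-1.8667, 6.6667]]


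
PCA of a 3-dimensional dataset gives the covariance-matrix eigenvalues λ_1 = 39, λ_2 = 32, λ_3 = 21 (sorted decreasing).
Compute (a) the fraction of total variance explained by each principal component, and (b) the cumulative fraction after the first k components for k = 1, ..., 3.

Step 1 — total variance = trace(Sigma) = Σ λ_i = 39 + 32 + 21 = 92.

Step 2 — fraction explained by component i = λ_i / Σ λ:
  PC1: 39/92 = 0.4239
  PC2: 32/92 = 0.3478
  PC3: 21/92 = 0.2283

Step 3 — cumulative fraction after k components = (λ_1 + ... + λ_k) / Σ λ:
  k = 1: 39/92 = 0.4239
  k = 2: (39 + 32)/92 = 71/92 = 0.7717
  k = 3: (39 + 32 + 21)/92 = 92/92 = 1

Summary (fraction, with percent):

explained: PC1 0.4239 (42.39%), PC2 0.3478 (34.78%), PC3 0.2283 (22.83%);  cumulative: 0.4239, 0.7717, 1


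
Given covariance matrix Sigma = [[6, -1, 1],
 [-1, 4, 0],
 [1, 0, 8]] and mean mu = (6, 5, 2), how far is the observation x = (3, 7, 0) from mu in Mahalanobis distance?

Step 1 — centre the observation: (x - mu) = (-3, 2, -2).

Step 2 — invert Sigma (cofactor / det for 3×3, or solve directly):
  Sigma^{-1} = [[0.1778, 0.0444, -0.0222],
 [0.0444, 0.2611, -0.0056],
 [-0.0222, -0.0056, 0.1278]].

Step 3 — form the quadratic (x - mu)^T · Sigma^{-1} · (x - mu):
  Sigma^{-1} · (x - mu) = (-0.4, 0.4, -0.2).
  (x - mu)^T · [Sigma^{-1} · (x - mu)] = (-3)·(-0.4) + (2)·(0.4) + (-2)·(-0.2) = 2.4.

Step 4 — take square root: d = √(2.4) ≈ 1.5492.

d(x, mu) = √(2.4) ≈ 1.5492


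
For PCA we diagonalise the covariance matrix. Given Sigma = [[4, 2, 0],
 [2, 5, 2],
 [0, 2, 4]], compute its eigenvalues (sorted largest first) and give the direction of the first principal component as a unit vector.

Step 1 — characteristic polynomial p(λ) = det(λI - Sigma) = λ³ - tr·λ² + c_1·λ - det, where tr = trace, c_1 = sum of the principal 2×2 minors, det = det(Sigma):
  tr = 4 + 5 + 4 = 13,
  c_1 = (4·5 - (2)²) + (4·4 - (0)²) + (5·4 - (2)²) = 16 + 16 + 16 = 48,
  det = 4·(5·4 - (2)²) - (2)·((2)·4 - (2)·(0)) + (0)·((2)·(2) - 5·(0)) = 4·(16) - (2)·(8) + (0)·(4) = 48.
  So p(λ) = λ³ - 13λ² + 48λ - 48.
Step 2 — look for an integer root (rational root theorem: any rational root is an integer divisor of 48). Testing λ = 4:
  p(4) = 64 - 208 + 192 - 48 = 0  ✓
  Dividing out (λ - 4): p(λ) = (λ - 4)(λ² - 9λ + 12).
Step 3 — remaining eigenvalues from the quadratic λ² - 9λ + 12 = 0:
  Δ = 9² - 4·12 = 81 - 48 = 33,  λ = (9 ± √33)/2 = (9 ± 5.7446)/2 ≈ 7.3723 or 1.6277.
  Sorted: λ_1 = 7.3723,  λ_2 = 4,  λ_3 = 1.6277  (check: sum = 13 = tr ✓).

Step 4 — unit eigenvector for λ_1 ≈ 7.3723: v spans the null space of (Sigma - λ_1 I), whose rows are
  r_1 = (-3.3723, 2, 0),  r_2 = (2, -2.3723, 2),  r_3 = (0, 2, -3.3723).
  v is orthogonal to every row, so take v ∝ r_1 × r_2 = ((2)·(2) - (0)·(-2.3723), (0)·(2) - (-3.3723)·(2), (-3.3723)·(-2.3723) - (2)·(2)) ≈ (4, 6.7446, 4).
  Let u = (4, 6.7446, 4).
  ||u|| = √((4)² + (6.7446)² + (4)²) = √(77.4891) ≈ 8.8028,  v_1 = u/||u|| ≈ (0.4544, 0.7662, 0.4544) (||v_1|| = 1).

λ_1 = 7.3723,  λ_2 = 4,  λ_3 = 1.6277;  v_1 ≈ (0.4544, 0.7662, 0.4544)


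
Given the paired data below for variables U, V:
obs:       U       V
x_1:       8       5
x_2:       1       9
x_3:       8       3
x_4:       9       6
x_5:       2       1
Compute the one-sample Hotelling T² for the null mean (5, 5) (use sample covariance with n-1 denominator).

Step 1 — sample mean vector:
  mean(U) = (8 + 1 + 8 + 9 + 2) / 5 = 28/5 = 5.6
  mean(V) = (5 + 9 + 3 + 6 + 1) / 5 = 24/5 = 4.8
  x̄ = (5.6, 4.8),  deviation x̄ - mu_0 = (5.6, 4.8) - (5, 5) = (0.6, -0.2).

Step 2 — sample covariance matrix, S[i,j] = (1/(n-1)) · Σ_k (x_{k,i} - mean_i) · (x_{k,j} - mean_j), divisor n-1 = 4:
  S[U,U] = ((2.4)·(2.4) + (-4.6)·(-4.6) + (2.4)·(2.4) + (3.4)·(3.4) + (-3.6)·(-3.6)) / 4 = 57.2/4 = 14.3
  S[U,V] = ((2.4)·(0.2) + (-4.6)·(4.2) + (2.4)·(-1.8) + (3.4)·(1.2) + (-3.6)·(-3.8)) / 4 = -5.4/4 = -1.35
  S[V,V] = ((0.2)·(0.2) + (4.2)·(4.2) + (-1.8)·(-1.8) + (1.2)·(1.2) + (-3.8)·(-3.8)) / 4 = 36.8/4 = 9.2
  S = [[14.3, -1.35],
 [-1.35, 9.2]].

Step 3 — invert S. det(S) = 14.3·9.2 - (-1.35)² = 129.7375.
  S^{-1} = (1/det) · [[d, -b], [-b, a]] = [[0.0709, 0.0104],
 [0.0104, 0.1102]].

Step 4 — quadratic form (x̄ - mu_0)^T · S^{-1} · (x̄ - mu_0):
  S^{-1} · (x̄ - mu_0) = (0.0405, -0.0158),
  (x̄ - mu_0)^T · [...] = (0.6)·(0.0405) + (-0.2)·(-0.0158) = 0.0274.

Step 5 — scale by n: T² = 5 · 0.0274 = 0.1372.

T² ≈ 0.1372


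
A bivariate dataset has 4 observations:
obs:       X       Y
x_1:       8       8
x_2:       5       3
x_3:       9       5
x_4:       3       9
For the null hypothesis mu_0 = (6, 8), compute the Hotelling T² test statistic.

Step 1 — sample mean vector:
  mean(X) = (8 + 5 + 9 + 3) / 4 = 25/4 = 6.25
  mean(Y) = (8 + 3 + 5 + 9) / 4 = 25/4 = 6.25
  x̄ = (6.25, 6.25),  deviation x̄ - mu_0 = (6.25, 6.25) - (6, 8) = (0.25, -1.75).

Step 2 — sample covariance matrix, S[i,j] = (1/(n-1)) · Σ_k (x_{k,i} - mean_i) · (x_{k,j} - mean_j), divisor n-1 = 3:
  S[X,X] = ((1.75)·(1.75) + (-1.25)·(-1.25) + (2.75)·(2.75) + (-3.25)·(-3.25)) / 3 = 22.75/3 = 7.5833
  S[X,Y] = ((1.75)·(1.75) + (-1.25)·(-3.25) + (2.75)·(-1.25) + (-3.25)·(2.75)) / 3 = -5.25/3 = -1.75
  S[Y,Y] = ((1.75)·(1.75) + (-3.25)·(-3.25) + (-1.25)·(-1.25) + (2.75)·(2.75)) / 3 = 22.75/3 = 7.5833
  S = [[7.5833, -1.75],
 [-1.75, 7.5833]].

Step 3 — invert S. det(S) = 7.5833·7.5833 - (-1.75)² = 54.4444.
  S^{-1} = (1/det) · [[d, -b], [-b, a]] = [[0.1393, 0.0321],
 [0.0321, 0.1393]].

Step 4 — quadratic form (x̄ - mu_0)^T · S^{-1} · (x̄ - mu_0):
  S^{-1} · (x̄ - mu_0) = (-0.0214, -0.2357),
  (x̄ - mu_0)^T · [...] = (0.25)·(-0.0214) + (-1.75)·(-0.2357) = 0.4071.

Step 5 — scale by n: T² = 4 · 0.4071 = 1.6286.

T² ≈ 1.6286


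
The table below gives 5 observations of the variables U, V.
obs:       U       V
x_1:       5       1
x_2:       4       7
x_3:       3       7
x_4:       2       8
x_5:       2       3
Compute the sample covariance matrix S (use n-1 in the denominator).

Step 1 — column means:
  mean(U) = (5 + 4 + 3 + 2 + 2) / 5 = 16/5 = 3.2
  mean(V) = (1 + 7 + 7 + 8 + 3) / 5 = 26/5 = 5.2

Step 2 — sample covariance S[i,j] = (1/(n-1)) · Σ_k (x_{k,i} - mean_i) · (x_{k,j} - mean_j), with n-1 = 4.
  S[U,U] = ((1.8)·(1.8) + (0.8)·(0.8) + (-0.2)·(-0.2) + (-1.2)·(-1.2) + (-1.2)·(-1.2)) / 4 = 6.8/4 = 1.7
  S[U,V] = ((1.8)·(-4.2) + (0.8)·(1.8) + (-0.2)·(1.8) + (-1.2)·(2.8) + (-1.2)·(-2.2)) / 4 = -7.2/4 = -1.8
  S[V,V] = ((-4.2)·(-4.2) + (1.8)·(1.8) + (1.8)·(1.8) + (2.8)·(2.8) + (-2.2)·(-2.2)) / 4 = 36.8/4 = 9.2

S is symmetric (S[j,i] = S[i,j]). Assembling:

S = [[1.7, -1.8],
 [-1.8, 9.2]]


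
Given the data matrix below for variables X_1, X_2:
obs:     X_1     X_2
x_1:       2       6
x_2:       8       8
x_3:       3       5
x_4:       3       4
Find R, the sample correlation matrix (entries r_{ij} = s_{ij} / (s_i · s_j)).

Step 1 — column means:
  mean(X_1) = (2 + 8 + 3 + 3) / 4 = 16/4 = 4
  mean(X_2) = (6 + 8 + 5 + 4) / 4 = 23/4 = 5.75

Step 2 — sample variances and covariances s[i,j] = (1/(n-1)) · Σ_k (x_{k,i} - mean_i) · (x_{k,j} - mean_j), with n-1 = 3:
  s[X_1,X_1] = ((-2)·(-2) + (4)·(4) + (-1)·(-1) + (-1)·(-1)) / 3 = 22/3 = 7.3333
  s[X_1,X_2] = ((-2)·(0.25) + (4)·(2.25) + (-1)·(-0.75) + (-1)·(-1.75)) / 3 = 11/3 = 3.6667
  s[X_2,X_2] = ((0.25)·(0.25) + (2.25)·(2.25) + (-0.75)·(-0.75) + (-1.75)·(-1.75)) / 3 = 8.75/3 = 2.9167
  Sample standard deviations s_i = √(s[i,i]):
  s(X_1) = √(7.3333) = 2.708
  s(X_2) = √(2.9167) = 1.7078

Step 3 — r_{ij} = s_{ij} / (s_i · s_j):
  r[X_1,X_1] = 1 (diagonal).
  r[X_1,X_2] = 3.6667 / (2.708 · 1.7078) = 3.6667 / 4.6248 = 0.7928
  r[X_2,X_2] = 1 (diagonal).

R is symmetric with unit diagonal. Assembling:

R = [[1, 0.7928],
 [0.7928, 1]]


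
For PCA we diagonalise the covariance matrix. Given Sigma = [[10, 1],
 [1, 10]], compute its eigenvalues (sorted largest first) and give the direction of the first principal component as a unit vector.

Step 1 — characteristic polynomial of 2×2 Sigma:
  det(Sigma - λI) = λ² - trace · λ + det = 0.
  trace = 10 + 10 = 20, det = 10·10 - (1)² = 99.
Step 2 — discriminant:
  Δ = trace² - 4·det = 400 - 396 = 4.
Step 3 — eigenvalues:
  λ = (trace ± √Δ)/2 = (20 ± 2)/2,
  λ_1 = 11,  λ_2 = 9.

Step 4 — unit eigenvector for λ_1: solve (Sigma - λ_1 I)v = 0. First row:
  (10 - 11)·v_x + (1)·v_y = 0, i.e. (-1)·v_x + (1)·v_y = 0,
  so v ∝ (b, λ_1 - a) = (1, 1) = u.
  ||u|| = √((1)² + (1)²) = √(2) ≈ 1.4142,
  v_1 = u/||u|| ≈ (0.7071, 0.7071) (||v_1|| = 1).

λ_1 = 11,  λ_2 = 9;  v_1 ≈ (0.7071, 0.7071)


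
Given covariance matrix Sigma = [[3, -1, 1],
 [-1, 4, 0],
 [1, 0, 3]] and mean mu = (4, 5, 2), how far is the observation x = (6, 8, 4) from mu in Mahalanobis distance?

Step 1 — centre the observation: (x - mu) = (2, 3, 2).

Step 2 — invert Sigma (cofactor / det for 3×3, or solve directly):
  Sigma^{-1} = [[0.4138, 0.1034, -0.1379],
 [0.1034, 0.2759, -0.0345],
 [-0.1379, -0.0345, 0.3793]].

Step 3 — form the quadratic (x - mu)^T · Sigma^{-1} · (x - mu):
  Sigma^{-1} · (x - mu) = (0.8621, 0.9655, 0.3793).
  (x - mu)^T · [Sigma^{-1} · (x - mu)] = (2)·(0.8621) + (3)·(0.9655) + (2)·(0.3793) = 5.3793.

Step 4 — take square root: d = √(5.3793) ≈ 2.3193.

d(x, mu) = √(5.3793) ≈ 2.3193


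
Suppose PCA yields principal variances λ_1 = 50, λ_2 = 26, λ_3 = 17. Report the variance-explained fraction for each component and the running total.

Step 1 — total variance = trace(Sigma) = Σ λ_i = 50 + 26 + 17 = 93.

Step 2 — fraction explained by component i = λ_i / Σ λ:
  PC1: 50/93 = 0.5376
  PC2: 26/93 = 0.2796
  PC3: 17/93 = 0.1828

Step 3 — cumulative fraction after k components = (λ_1 + ... + λ_k) / Σ λ:
  k = 1: 50/93 = 0.5376
  k = 2: (50 + 26)/93 = 76/93 = 0.8172
  k = 3: (50 + 26 + 17)/93 = 93/93 = 1

Summary (fraction, with percent):

explained: PC1 0.5376 (53.76%), PC2 0.2796 (27.96%), PC3 0.1828 (18.28%);  cumulative: 0.5376, 0.8172, 1


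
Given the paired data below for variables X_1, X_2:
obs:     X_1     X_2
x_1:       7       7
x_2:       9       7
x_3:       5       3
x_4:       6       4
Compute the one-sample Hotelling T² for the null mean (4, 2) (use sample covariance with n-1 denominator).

Step 1 — sample mean vector:
  mean(X_1) = (7 + 9 + 5 + 6) / 4 = 27/4 = 6.75
  mean(X_2) = (7 + 7 + 3 + 4) / 4 = 21/4 = 5.25
  x̄ = (6.75, 5.25),  deviation x̄ - mu_0 = (6.75, 5.25) - (4, 2) = (2.75, 3.25).

Step 2 — sample covariance matrix, S[i,j] = (1/(n-1)) · Σ_k (x_{k,i} - mean_i) · (x_{k,j} - mean_j), divisor n-1 = 3:
  S[X_1,X_1] = ((0.25)·(0.25) + (2.25)·(2.25) + (-1.75)·(-1.75) + (-0.75)·(-0.75)) / 3 = 8.75/3 = 2.9167
  S[X_1,X_2] = ((0.25)·(1.75) + (2.25)·(1.75) + (-1.75)·(-2.25) + (-0.75)·(-1.25)) / 3 = 9.25/3 = 3.0833
  S[X_2,X_2] = ((1.75)·(1.75) + (1.75)·(1.75) + (-2.25)·(-2.25) + (-1.25)·(-1.25)) / 3 = 12.75/3 = 4.25
  S = [[2.9167, 3.0833],
 [3.0833, 4.25]].

Step 3 — invert S. det(S) = 2.9167·4.25 - (3.0833)² = 2.8889.
  S^{-1} = (1/det) · [[d, -b], [-b, a]] = [[1.4712, -1.0673],
 [-1.0673, 1.0096]].

Step 4 — quadratic form (x̄ - mu_0)^T · S^{-1} · (x̄ - mu_0):
  S^{-1} · (x̄ - mu_0) = (0.5769, 0.3462),
  (x̄ - mu_0)^T · [...] = (2.75)·(0.5769) + (3.25)·(0.3462) = 2.7115.

Step 5 — scale by n: T² = 4 · 2.7115 = 10.8462.

T² ≈ 10.8462


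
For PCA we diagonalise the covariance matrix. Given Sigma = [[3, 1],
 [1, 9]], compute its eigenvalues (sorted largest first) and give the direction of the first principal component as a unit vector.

Step 1 — characteristic polynomial of 2×2 Sigma:
  det(Sigma - λI) = λ² - trace · λ + det = 0.
  trace = 3 + 9 = 12, det = 3·9 - (1)² = 26.
Step 2 — discriminant:
  Δ = trace² - 4·det = 144 - 104 = 40.
Step 3 — eigenvalues:
  λ = (trace ± √Δ)/2 = (12 ± 6.3246)/2,
  λ_1 = 9.1623,  λ_2 = 2.8377.

Step 4 — unit eigenvector for λ_1: solve (Sigma - λ_1 I)v = 0. First row:
  (3 - 9.1623)·v_x + (1)·v_y = 0, i.e. (-6.1623)·v_x + (1)·v_y = 0,
  so v ∝ (b, λ_1 - a) = (1, 6.1623) = u.
  ||u|| = √((1)² + (6.1623)²) = √(38.9737) ≈ 6.2429,
  v_1 = u/||u|| ≈ (0.1602, 0.9871) (||v_1|| = 1).

λ_1 = 9.1623,  λ_2 = 2.8377;  v_1 ≈ (0.1602, 0.9871)


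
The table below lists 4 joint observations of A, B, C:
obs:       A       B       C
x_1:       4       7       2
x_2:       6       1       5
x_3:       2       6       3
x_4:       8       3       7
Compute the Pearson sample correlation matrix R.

Step 1 — column means:
  mean(A) = (4 + 6 + 2 + 8) / 4 = 20/4 = 5
  mean(B) = (7 + 1 + 6 + 3) / 4 = 17/4 = 4.25
  mean(C) = (2 + 5 + 3 + 7) / 4 = 17/4 = 4.25

Step 2 — sample variances and covariances s[i,j] = (1/(n-1)) · Σ_k (x_{k,i} - mean_i) · (x_{k,j} - mean_j), with n-1 = 3:
  s[A,A] = ((-1)·(-1) + (1)·(1) + (-3)·(-3) + (3)·(3)) / 3 = 20/3 = 6.6667
  s[A,B] = ((-1)·(2.75) + (1)·(-3.25) + (-3)·(1.75) + (3)·(-1.25)) / 3 = -15/3 = -5
  s[A,C] = ((-1)·(-2.25) + (1)·(0.75) + (-3)·(-1.25) + (3)·(2.75)) / 3 = 15/3 = 5
  s[B,B] = ((2.75)·(2.75) + (-3.25)·(-3.25) + (1.75)·(1.75) + (-1.25)·(-1.25)) / 3 = 22.75/3 = 7.5833
  s[B,C] = ((2.75)·(-2.25) + (-3.25)·(0.75) + (1.75)·(-1.25) + (-1.25)·(2.75)) / 3 = -14.25/3 = -4.75
  s[C,C] = ((-2.25)·(-2.25) + (0.75)·(0.75) + (-1.25)·(-1.25) + (2.75)·(2.75)) / 3 = 14.75/3 = 4.9167
  Sample standard deviations s_i = √(s[i,i]):
  s(A) = √(6.6667) = 2.582
  s(B) = √(7.5833) = 2.7538
  s(C) = √(4.9167) = 2.2174

Step 3 — r_{ij} = s_{ij} / (s_i · s_j):
  r[A,A] = 1 (diagonal).
  r[A,B] = -5 / (2.582 · 2.7538) = -5 / 7.1102 = -0.7032
  r[A,C] = 5 / (2.582 · 2.2174) = 5 / 5.7252 = 0.8733
  r[B,B] = 1 (diagonal).
  r[B,C] = -4.75 / (2.7538 · 2.2174) = -4.75 / 6.1061 = -0.7779
  r[C,C] = 1 (diagonal).

R is symmetric with unit diagonal. Assembling:

R = [[1, -0.7032, 0.8733],
 [-0.7032, 1, -0.7779],
 [0.8733, -0.7779, 1]]


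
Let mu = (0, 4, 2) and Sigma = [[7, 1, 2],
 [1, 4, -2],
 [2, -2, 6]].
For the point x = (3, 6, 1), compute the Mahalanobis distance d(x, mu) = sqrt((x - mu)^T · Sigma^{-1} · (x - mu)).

Step 1 — centre the observation: (x - mu) = (3, 2, -1).

Step 2 — invert Sigma (cofactor / det for 3×3, or solve directly):
  Sigma^{-1} = [[0.1818, -0.0909, -0.0909],
 [-0.0909, 0.3455, 0.1455],
 [-0.0909, 0.1455, 0.2455]].

Step 3 — form the quadratic (x - mu)^T · Sigma^{-1} · (x - mu):
  Sigma^{-1} · (x - mu) = (0.4545, 0.2727, -0.2273).
  (x - mu)^T · [Sigma^{-1} · (x - mu)] = (3)·(0.4545) + (2)·(0.2727) + (-1)·(-0.2273) = 2.1364.

Step 4 — take square root: d = √(2.1364) ≈ 1.4616.

d(x, mu) = √(2.1364) ≈ 1.4616


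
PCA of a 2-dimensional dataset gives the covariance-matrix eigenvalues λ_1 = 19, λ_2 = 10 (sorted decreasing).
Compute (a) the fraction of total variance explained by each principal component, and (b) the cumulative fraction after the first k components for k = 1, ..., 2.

Step 1 — total variance = trace(Sigma) = Σ λ_i = 19 + 10 = 29.

Step 2 — fraction explained by component i = λ_i / Σ λ:
  PC1: 19/29 = 0.6552
  PC2: 10/29 = 0.3448

Step 3 — cumulative fraction after k components = (λ_1 + ... + λ_k) / Σ λ:
  k = 1: 19/29 = 0.6552
  k = 2: (19 + 10)/29 = 29/29 = 1

Summary (fraction, with percent):

explained: PC1 0.6552 (65.52%), PC2 0.3448 (34.48%);  cumulative: 0.6552, 1


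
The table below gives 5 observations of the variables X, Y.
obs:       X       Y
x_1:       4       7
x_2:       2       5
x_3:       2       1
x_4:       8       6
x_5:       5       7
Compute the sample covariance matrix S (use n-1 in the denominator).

Step 1 — column means:
  mean(X) = (4 + 2 + 2 + 8 + 5) / 5 = 21/5 = 4.2
  mean(Y) = (7 + 5 + 1 + 6 + 7) / 5 = 26/5 = 5.2

Step 2 — sample covariance S[i,j] = (1/(n-1)) · Σ_k (x_{k,i} - mean_i) · (x_{k,j} - mean_j), with n-1 = 4.
  S[X,X] = ((-0.2)·(-0.2) + (-2.2)·(-2.2) + (-2.2)·(-2.2) + (3.8)·(3.8) + (0.8)·(0.8)) / 4 = 24.8/4 = 6.2
  S[X,Y] = ((-0.2)·(1.8) + (-2.2)·(-0.2) + (-2.2)·(-4.2) + (3.8)·(0.8) + (0.8)·(1.8)) / 4 = 13.8/4 = 3.45
  S[Y,Y] = ((1.8)·(1.8) + (-0.2)·(-0.2) + (-4.2)·(-4.2) + (0.8)·(0.8) + (1.8)·(1.8)) / 4 = 24.8/4 = 6.2

S is symmetric (S[j,i] = S[i,j]). Assembling:

S = [[6.2, 3.45],
 [3.45, 6.2]]


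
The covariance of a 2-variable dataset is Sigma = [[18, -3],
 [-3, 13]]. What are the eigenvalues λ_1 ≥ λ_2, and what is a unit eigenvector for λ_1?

Step 1 — characteristic polynomial of 2×2 Sigma:
  det(Sigma - λI) = λ² - trace · λ + det = 0.
  trace = 18 + 13 = 31, det = 18·13 - (-3)² = 225.
Step 2 — discriminant:
  Δ = trace² - 4·det = 961 - 900 = 61.
Step 3 — eigenvalues:
  λ = (trace ± √Δ)/2 = (31 ± 7.8102)/2,
  λ_1 = 19.4051,  λ_2 = 11.5949.

Step 4 — unit eigenvector for λ_1: solve (Sigma - λ_1 I)v = 0. First row:
  (18 - 19.4051)·v_x + (-3)·v_y = 0, i.e. (-1.4051)·v_x + (-3)·v_y = 0,
  so v ∝ (b, λ_1 - a) = (-3, 1.4051); multiply by -1 so the first entry is positive: u = (3, -1.4051).
  ||u|| = √((3)² + (-1.4051)²) = √(10.9744) ≈ 3.3128,
  v_1 = u/||u|| ≈ (0.9056, -0.4242) (||v_1|| = 1).

λ_1 = 19.4051,  λ_2 = 11.5949;  v_1 ≈ (0.9056, -0.4242)


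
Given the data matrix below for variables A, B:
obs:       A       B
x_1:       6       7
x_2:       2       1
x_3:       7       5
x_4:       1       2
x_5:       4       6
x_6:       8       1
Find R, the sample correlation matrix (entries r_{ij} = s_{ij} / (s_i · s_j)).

Step 1 — column means:
  mean(A) = (6 + 2 + 7 + 1 + 4 + 8) / 6 = 28/6 = 4.6667
  mean(B) = (7 + 1 + 5 + 2 + 6 + 1) / 6 = 22/6 = 3.6667

Step 2 — sample variances and covariances s[i,j] = (1/(n-1)) · Σ_k (x_{k,i} - mean_i) · (x_{k,j} - mean_j), with n-1 = 5:
  s[A,A] = ((1.3333)·(1.3333) + (-2.6667)·(-2.6667) + (2.3333)·(2.3333) + (-3.6667)·(-3.6667) + (-0.6667)·(-0.6667) + (3.3333)·(3.3333)) / 5 = 39.3333/5 = 7.8667
  s[A,B] = ((1.3333)·(3.3333) + (-2.6667)·(-2.6667) + (2.3333)·(1.3333) + (-3.6667)·(-1.6667) + (-0.6667)·(2.3333) + (3.3333)·(-2.6667)) / 5 = 10.3333/5 = 2.0667
  s[B,B] = ((3.3333)·(3.3333) + (-2.6667)·(-2.6667) + (1.3333)·(1.3333) + (-1.6667)·(-1.6667) + (2.3333)·(2.3333) + (-2.6667)·(-2.6667)) / 5 = 35.3333/5 = 7.0667
  Sample standard deviations s_i = √(s[i,i]):
  s(A) = √(7.8667) = 2.8048
  s(B) = √(7.0667) = 2.6583

Step 3 — r_{ij} = s_{ij} / (s_i · s_j):
  r[A,A] = 1 (diagonal).
  r[A,B] = 2.0667 / (2.8048 · 2.6583) = 2.0667 / 7.4559 = 0.2772
  r[B,B] = 1 (diagonal).

R is symmetric with unit diagonal. Assembling:

R = [[1, 0.2772],
 [0.2772, 1]]


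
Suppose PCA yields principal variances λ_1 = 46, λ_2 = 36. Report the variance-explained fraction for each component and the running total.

Step 1 — total variance = trace(Sigma) = Σ λ_i = 46 + 36 = 82.

Step 2 — fraction explained by component i = λ_i / Σ λ:
  PC1: 46/82 = 0.561
  PC2: 36/82 = 0.439

Step 3 — cumulative fraction after k components = (λ_1 + ... + λ_k) / Σ λ:
  k = 1: 46/82 = 0.561
  k = 2: (46 + 36)/82 = 82/82 = 1

Summary (fraction, with percent):

explained: PC1 0.561 (56.1%), PC2 0.439 (43.9%);  cumulative: 0.561, 1


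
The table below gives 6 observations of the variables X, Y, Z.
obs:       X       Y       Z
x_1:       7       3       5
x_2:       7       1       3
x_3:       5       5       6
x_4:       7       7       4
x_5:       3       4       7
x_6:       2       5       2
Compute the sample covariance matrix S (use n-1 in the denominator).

Step 1 — column means:
  mean(X) = (7 + 7 + 5 + 7 + 3 + 2) / 6 = 31/6 = 5.1667
  mean(Y) = (3 + 1 + 5 + 7 + 4 + 5) / 6 = 25/6 = 4.1667
  mean(Z) = (5 + 3 + 6 + 4 + 7 + 2) / 6 = 27/6 = 4.5

Step 2 — sample covariance S[i,j] = (1/(n-1)) · Σ_k (x_{k,i} - mean_i) · (x_{k,j} - mean_j), with n-1 = 5.
  S[X,X] = ((1.8333)·(1.8333) + (1.8333)·(1.8333) + (-0.1667)·(-0.1667) + (1.8333)·(1.8333) + (-2.1667)·(-2.1667) + (-3.1667)·(-3.1667)) / 5 = 24.8333/5 = 4.9667
  S[X,Y] = ((1.8333)·(-1.1667) + (1.8333)·(-3.1667) + (-0.1667)·(0.8333) + (1.8333)·(2.8333) + (-2.1667)·(-0.1667) + (-3.1667)·(0.8333)) / 5 = -5.1667/5 = -1.0333
  S[X,Z] = ((1.8333)·(0.5) + (1.8333)·(-1.5) + (-0.1667)·(1.5) + (1.8333)·(-0.5) + (-2.1667)·(2.5) + (-3.1667)·(-2.5)) / 5 = -0.5/5 = -0.1
  S[Y,Y] = ((-1.1667)·(-1.1667) + (-3.1667)·(-3.1667) + (0.8333)·(0.8333) + (2.8333)·(2.8333) + (-0.1667)·(-0.1667) + (0.8333)·(0.8333)) / 5 = 20.8333/5 = 4.1667
  S[Y,Z] = ((-1.1667)·(0.5) + (-3.1667)·(-1.5) + (0.8333)·(1.5) + (2.8333)·(-0.5) + (-0.1667)·(2.5) + (0.8333)·(-2.5)) / 5 = 1.5/5 = 0.3
  S[Z,Z] = ((0.5)·(0.5) + (-1.5)·(-1.5) + (1.5)·(1.5) + (-0.5)·(-0.5) + (2.5)·(2.5) + (-2.5)·(-2.5)) / 5 = 17.5/5 = 3.5

S is symmetric (S[j,i] = S[i,j]). Assembling:

S = [[4.9667, -1.0333, -0.1],
 [-1.0333, 4.1667, 0.3],
 [-0.1, 0.3, 3.5]]


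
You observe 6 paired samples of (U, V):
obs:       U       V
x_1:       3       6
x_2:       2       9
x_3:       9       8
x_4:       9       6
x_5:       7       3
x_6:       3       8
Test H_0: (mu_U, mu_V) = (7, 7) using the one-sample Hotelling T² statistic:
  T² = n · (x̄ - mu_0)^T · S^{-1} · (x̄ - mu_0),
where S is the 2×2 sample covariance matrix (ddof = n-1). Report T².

Step 1 — sample mean vector:
  mean(U) = (3 + 2 + 9 + 9 + 7 + 3) / 6 = 33/6 = 5.5
  mean(V) = (6 + 9 + 8 + 6 + 3 + 8) / 6 = 40/6 = 6.6667
  x̄ = (5.5, 6.6667),  deviation x̄ - mu_0 = (5.5, 6.6667) - (7, 7) = (-1.5, -0.3333).

Step 2 — sample covariance matrix, S[i,j] = (1/(n-1)) · Σ_k (x_{k,i} - mean_i) · (x_{k,j} - mean_j), divisor n-1 = 5:
  S[U,U] = ((-2.5)·(-2.5) + (-3.5)·(-3.5) + (3.5)·(3.5) + (3.5)·(3.5) + (1.5)·(1.5) + (-2.5)·(-2.5)) / 5 = 51.5/5 = 10.3
  S[U,V] = ((-2.5)·(-0.6667) + (-3.5)·(2.3333) + (3.5)·(1.3333) + (3.5)·(-0.6667) + (1.5)·(-3.6667) + (-2.5)·(1.3333)) / 5 = -13/5 = -2.6
  S[V,V] = ((-0.6667)·(-0.6667) + (2.3333)·(2.3333) + (1.3333)·(1.3333) + (-0.6667)·(-0.6667) + (-3.6667)·(-3.6667) + (1.3333)·(1.3333)) / 5 = 23.3333/5 = 4.6667
  S = [[10.3, -2.6],
 [-2.6, 4.6667]].

Step 3 — invert S. det(S) = 10.3·4.6667 - (-2.6)² = 41.3067.
  S^{-1} = (1/det) · [[d, -b], [-b, a]] = [[0.113, 0.0629],
 [0.0629, 0.2494]].

Step 4 — quadratic form (x̄ - mu_0)^T · S^{-1} · (x̄ - mu_0):
  S^{-1} · (x̄ - mu_0) = (-0.1904, -0.1775),
  (x̄ - mu_0)^T · [...] = (-1.5)·(-0.1904) + (-0.3333)·(-0.1775) = 0.3448.

Step 5 — scale by n: T² = 6 · 0.3448 = 2.0691.

T² ≈ 2.0691


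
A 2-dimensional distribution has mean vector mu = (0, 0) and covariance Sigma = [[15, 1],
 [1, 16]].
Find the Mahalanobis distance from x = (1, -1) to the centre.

Step 1 — centre the observation: (x - mu) = (1, -1).

Step 2 — invert Sigma. det(Sigma) = 15·16 - (1)² = 239.
  Sigma^{-1} = (1/det) · [[d, -b], [-b, a]] = [[0.0669, -0.0042],
 [-0.0042, 0.0628]].

Step 3 — form the quadratic (x - mu)^T · Sigma^{-1} · (x - mu):
  Sigma^{-1} · (x - mu) = (0.0711, -0.0669).
  (x - mu)^T · [Sigma^{-1} · (x - mu)] = (1)·(0.0711) + (-1)·(-0.0669) = 0.1381.

Step 4 — take square root: d = √(0.1381) ≈ 0.3716.

d(x, mu) = √(0.1381) ≈ 0.3716


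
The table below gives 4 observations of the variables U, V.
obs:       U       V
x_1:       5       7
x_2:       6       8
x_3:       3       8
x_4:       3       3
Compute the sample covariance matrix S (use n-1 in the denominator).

Step 1 — column means:
  mean(U) = (5 + 6 + 3 + 3) / 4 = 17/4 = 4.25
  mean(V) = (7 + 8 + 8 + 3) / 4 = 26/4 = 6.5

Step 2 — sample covariance S[i,j] = (1/(n-1)) · Σ_k (x_{k,i} - mean_i) · (x_{k,j} - mean_j), with n-1 = 3.
  S[U,U] = ((0.75)·(0.75) + (1.75)·(1.75) + (-1.25)·(-1.25) + (-1.25)·(-1.25)) / 3 = 6.75/3 = 2.25
  S[U,V] = ((0.75)·(0.5) + (1.75)·(1.5) + (-1.25)·(1.5) + (-1.25)·(-3.5)) / 3 = 5.5/3 = 1.8333
  S[V,V] = ((0.5)·(0.5) + (1.5)·(1.5) + (1.5)·(1.5) + (-3.5)·(-3.5)) / 3 = 17/3 = 5.6667

S is symmetric (S[j,i] = S[i,j]). Assembling:

S = [[2.25, 1.8333],
 [1.8333, 5.6667]]


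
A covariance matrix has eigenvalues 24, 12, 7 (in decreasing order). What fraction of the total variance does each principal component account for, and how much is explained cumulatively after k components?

Step 1 — total variance = trace(Sigma) = Σ λ_i = 24 + 12 + 7 = 43.

Step 2 — fraction explained by component i = λ_i / Σ λ:
  PC1: 24/43 = 0.5581
  PC2: 12/43 = 0.2791
  PC3: 7/43 = 0.1628

Step 3 — cumulative fraction after k components = (λ_1 + ... + λ_k) / Σ λ:
  k = 1: 24/43 = 0.5581
  k = 2: (24 + 12)/43 = 36/43 = 0.8372
  k = 3: (24 + 12 + 7)/43 = 43/43 = 1

Summary (fraction, with percent):

explained: PC1 0.5581 (55.81%), PC2 0.2791 (27.91%), PC3 0.1628 (16.28%);  cumulative: 0.5581, 0.8372, 1


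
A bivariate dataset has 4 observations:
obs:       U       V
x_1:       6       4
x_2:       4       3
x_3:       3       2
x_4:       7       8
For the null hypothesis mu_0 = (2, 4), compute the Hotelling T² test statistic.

Step 1 — sample mean vector:
  mean(U) = (6 + 4 + 3 + 7) / 4 = 20/4 = 5
  mean(V) = (4 + 3 + 2 + 8) / 4 = 17/4 = 4.25
  x̄ = (5, 4.25),  deviation x̄ - mu_0 = (5, 4.25) - (2, 4) = (3, 0.25).

Step 2 — sample covariance matrix, S[i,j] = (1/(n-1)) · Σ_k (x_{k,i} - mean_i) · (x_{k,j} - mean_j), divisor n-1 = 3:
  S[U,U] = ((1)·(1) + (-1)·(-1) + (-2)·(-2) + (2)·(2)) / 3 = 10/3 = 3.3333
  S[U,V] = ((1)·(-0.25) + (-1)·(-1.25) + (-2)·(-2.25) + (2)·(3.75)) / 3 = 13/3 = 4.3333
  S[V,V] = ((-0.25)·(-0.25) + (-1.25)·(-1.25) + (-2.25)·(-2.25) + (3.75)·(3.75)) / 3 = 20.75/3 = 6.9167
  S = [[3.3333, 4.3333],
 [4.3333, 6.9167]].

Step 3 — invert S. det(S) = 3.3333·6.9167 - (4.3333)² = 4.2778.
  S^{-1} = (1/det) · [[d, -b], [-b, a]] = [[1.6169, -1.013],
 [-1.013, 0.7792]].

Step 4 — quadratic form (x̄ - mu_0)^T · S^{-1} · (x̄ - mu_0):
  S^{-1} · (x̄ - mu_0) = (4.5974, -2.8442),
  (x̄ - mu_0)^T · [...] = (3)·(4.5974) + (0.25)·(-2.8442) = 13.0812.

Step 5 — scale by n: T² = 4 · 13.0812 = 52.3247.

T² ≈ 52.3247
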